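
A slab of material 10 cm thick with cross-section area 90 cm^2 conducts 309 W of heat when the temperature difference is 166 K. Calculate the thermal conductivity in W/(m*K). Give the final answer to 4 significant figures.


k = Q*L / (A*dT)
L = 0.1 m, A = 9e-03 m^2
k = 309 * 0.1 / (9e-03 * 166)
k = 20.68 W/(m*K)


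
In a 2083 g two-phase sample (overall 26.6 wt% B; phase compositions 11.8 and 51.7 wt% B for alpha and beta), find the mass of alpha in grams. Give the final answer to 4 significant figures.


f_alpha = (C_beta - C0) / (C_beta - C_alpha)
f_alpha = (51.7 - 26.6) / (51.7 - 11.8) = 0.629073
m_alpha = f_alpha * m_total = 0.629073 * 2083 = 1310 g


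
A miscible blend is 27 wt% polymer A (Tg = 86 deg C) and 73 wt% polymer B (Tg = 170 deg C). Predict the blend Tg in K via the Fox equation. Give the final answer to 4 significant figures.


1/Tg = w1/Tg1 + w2/Tg2 (in Kelvin)
Tg1 = 359.15 K, Tg2 = 443.15 K
1/Tg = 0.27/359.15 + 0.73/443.15
Tg = 416.8 K


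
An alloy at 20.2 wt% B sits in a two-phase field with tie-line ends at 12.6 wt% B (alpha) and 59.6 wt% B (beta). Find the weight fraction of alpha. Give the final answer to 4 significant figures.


f_alpha = (C_beta - C0) / (C_beta - C_alpha)
f_alpha = (59.6 - 20.2) / (59.6 - 12.6)
f_alpha = 0.8383


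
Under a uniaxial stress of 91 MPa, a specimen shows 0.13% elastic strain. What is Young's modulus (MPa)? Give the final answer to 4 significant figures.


E = sigma / epsilon
epsilon = 0.13% = 1.3e-03
E = 91 / 1.3e-03
E = 70000 MPa


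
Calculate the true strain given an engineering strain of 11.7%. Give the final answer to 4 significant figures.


epsilon_true = ln(1 + epsilon_eng)
epsilon_true = ln(1 + 0.117)
epsilon_true = 0.1106


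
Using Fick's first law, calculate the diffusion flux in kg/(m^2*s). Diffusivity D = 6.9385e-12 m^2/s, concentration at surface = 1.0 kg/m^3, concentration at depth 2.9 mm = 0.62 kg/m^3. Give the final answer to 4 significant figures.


J = -D * (dC/dx) = D * (C1 - C2) / dx
J = 6.9385e-12 * (1.0 - 0.62) / 2.9e-03
J = 9.092e-10 kg/(m^2*s)


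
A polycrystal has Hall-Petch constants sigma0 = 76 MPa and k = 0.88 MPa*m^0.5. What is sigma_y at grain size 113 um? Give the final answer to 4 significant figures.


sigma_y = sigma0 + k / sqrt(d)
d = 113 um = 1.13e-04 m
sigma_y = 76 + 0.88 / sqrt(1.13e-04)
sigma_y = 158.8 MPa


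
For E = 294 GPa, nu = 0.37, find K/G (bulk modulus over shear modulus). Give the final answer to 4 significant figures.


G = E / (2*(1+nu))
G = 294 / (2*(1+0.37)) = 107.299 GPa
K = E / (3*(1-2*nu))
K = 294 / (3*(1-2*0.37)) = 376.923 GPa
K/G = 376.923 / 107.299 = 3.513


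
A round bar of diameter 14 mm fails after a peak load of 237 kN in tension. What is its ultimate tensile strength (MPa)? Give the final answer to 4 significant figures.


A0 = pi*(d/2)^2 = pi*(14/2)^2 = 153.938 mm^2
UTS = F_max / A0 = 237*1000 / 153.938
UTS = 1540 MPa


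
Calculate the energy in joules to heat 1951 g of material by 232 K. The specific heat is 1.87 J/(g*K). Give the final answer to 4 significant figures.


Q = m * cp * dT
Q = 1951 * 1.87 * 232
Q = 846400 J


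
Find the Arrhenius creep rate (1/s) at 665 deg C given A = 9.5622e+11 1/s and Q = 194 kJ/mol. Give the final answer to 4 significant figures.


rate = A * exp(-Q / (R*T))
T = 665 + 273.15 = 938.15 K
rate = 9.5622e+11 * exp(-194e3 / (8.314 * 938.15))
rate = 15.09 1/s


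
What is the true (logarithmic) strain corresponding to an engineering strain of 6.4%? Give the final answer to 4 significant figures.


epsilon_true = ln(1 + epsilon_eng)
epsilon_true = ln(1 + 0.064)
epsilon_true = 0.06204


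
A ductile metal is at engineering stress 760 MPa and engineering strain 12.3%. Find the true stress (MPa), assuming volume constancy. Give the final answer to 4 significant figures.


sigma_true = sigma_eng * (1 + epsilon_eng)
sigma_true = 760 * (1 + 0.123)
sigma_true = 853.5 MPa


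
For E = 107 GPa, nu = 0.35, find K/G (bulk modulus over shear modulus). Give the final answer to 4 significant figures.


G = E / (2*(1+nu))
G = 107 / (2*(1+0.35)) = 39.6296 GPa
K = E / (3*(1-2*nu))
K = 107 / (3*(1-2*0.35)) = 118.889 GPa
K/G = 118.889 / 39.6296 = 3


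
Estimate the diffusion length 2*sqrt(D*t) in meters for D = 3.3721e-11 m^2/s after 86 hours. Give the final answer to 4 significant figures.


t = 86 hr = 309600 s
Diffusion length = 2*sqrt(D*t)
= 2*sqrt(3.3721e-11 * 309600)
= 6.462e-03 m


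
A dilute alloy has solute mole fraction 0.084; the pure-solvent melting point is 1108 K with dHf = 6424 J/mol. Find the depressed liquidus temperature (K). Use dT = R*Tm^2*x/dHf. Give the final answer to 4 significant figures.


dT = R*Tm^2*x / dHf
dT = 8.314 * 1108^2 * 0.084 / 6424
dT = 133.464 K
T_new = 1108 - 133.464 = 974.5 K


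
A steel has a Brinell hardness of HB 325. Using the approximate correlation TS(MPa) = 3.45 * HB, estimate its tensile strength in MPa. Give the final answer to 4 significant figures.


TS (MPa) = 3.45 * HB
TS = 3.45 * 325
TS = 1121 MPa


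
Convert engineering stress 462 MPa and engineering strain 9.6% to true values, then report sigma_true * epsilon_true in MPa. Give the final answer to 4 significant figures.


sigma_true = sigma_eng * (1 + epsilon_eng)
sigma_true = 462 * (1 + 0.096) = 506.352 MPa
epsilon_true = ln(1 + epsilon_eng)
epsilon_true = ln(1 + 0.096) = 0.0916672
sigma_true * epsilon_true = 506.352 * 0.0916672 = 46.42 MPa


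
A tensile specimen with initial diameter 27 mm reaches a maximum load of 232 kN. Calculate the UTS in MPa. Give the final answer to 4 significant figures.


A0 = pi*(d/2)^2 = pi*(27/2)^2 = 572.555 mm^2
UTS = F_max / A0 = 232*1000 / 572.555
UTS = 405.2 MPa


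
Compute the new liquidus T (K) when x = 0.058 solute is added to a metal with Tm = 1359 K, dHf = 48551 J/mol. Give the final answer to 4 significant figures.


dT = R*Tm^2*x / dHf
dT = 8.314 * 1359^2 * 0.058 / 48551
dT = 18.3434 K
T_new = 1359 - 18.3434 = 1341 K


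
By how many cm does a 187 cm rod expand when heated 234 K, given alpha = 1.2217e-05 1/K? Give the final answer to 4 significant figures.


dL = L0 * alpha * dT
dL = 187 * 1.2217e-05 * 234
dL = 0.5346 cm


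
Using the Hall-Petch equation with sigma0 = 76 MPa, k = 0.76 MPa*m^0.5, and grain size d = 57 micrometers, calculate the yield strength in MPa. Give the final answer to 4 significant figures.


sigma_y = sigma0 + k / sqrt(d)
d = 57 um = 5.7e-05 m
sigma_y = 76 + 0.76 / sqrt(5.7e-05)
sigma_y = 176.7 MPa


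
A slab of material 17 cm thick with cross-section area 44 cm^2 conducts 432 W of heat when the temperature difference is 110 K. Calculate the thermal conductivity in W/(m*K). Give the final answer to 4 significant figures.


k = Q*L / (A*dT)
L = 0.17 m, A = 4.4e-03 m^2
k = 432 * 0.17 / (4.4e-03 * 110)
k = 151.7 W/(m*K)


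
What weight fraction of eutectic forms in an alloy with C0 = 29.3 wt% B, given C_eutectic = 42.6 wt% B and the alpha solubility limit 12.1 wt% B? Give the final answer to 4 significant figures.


f_primary = (C_e - C0) / (C_e - C_alpha_max)
f_primary = (42.6 - 29.3) / (42.6 - 12.1)
f_primary = 0.436066
f_eutectic = 1 - 0.436066 = 0.5639


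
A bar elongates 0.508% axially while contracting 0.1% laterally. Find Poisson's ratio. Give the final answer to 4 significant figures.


nu = -epsilon_lat / epsilon_axial
Lateral strain is contraction (negative), so using magnitudes:
nu = 0.1 / 0.508
nu = 0.1969


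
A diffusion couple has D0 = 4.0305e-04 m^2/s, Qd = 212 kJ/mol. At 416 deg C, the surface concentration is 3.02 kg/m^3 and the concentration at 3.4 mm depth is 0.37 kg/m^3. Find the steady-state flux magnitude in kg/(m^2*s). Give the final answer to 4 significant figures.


Step 1: D = D0 * exp(-Qd/(R*T))
T = 416 + 273.15 = 689.15 K
D = 4.0305e-04 * exp(-212e3 / (8.314 * 689.15)) = 3.43621e-20 m^2/s
Step 2: J = D * (C1 - C2) / dx
J = 3.43621e-20 * (3.02 - 0.37) / 3.4e-03
J = 2.678e-17 kg/(m^2*s)


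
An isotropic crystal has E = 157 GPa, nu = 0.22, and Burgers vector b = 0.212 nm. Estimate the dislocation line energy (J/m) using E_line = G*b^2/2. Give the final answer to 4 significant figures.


Step 1: G = E / (2*(1+nu))
G = 157 / (2*(1+0.22)) = 64.3443 GPa = 6.43443e+10 Pa
Step 2: E_line = G*b^2/2
b = 0.212 nm = 2.12e-10 m
E_line = 0.5 * 6.43443e+10 * (2.12e-10)^2 = 1.446e-09 J/m


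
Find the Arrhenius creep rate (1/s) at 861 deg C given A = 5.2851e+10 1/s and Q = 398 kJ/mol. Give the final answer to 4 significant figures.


rate = A * exp(-Q / (R*T))
T = 861 + 273.15 = 1134.15 K
rate = 5.2851e+10 * exp(-398e3 / (8.314 * 1134.15))
rate = 2.466e-08 1/s


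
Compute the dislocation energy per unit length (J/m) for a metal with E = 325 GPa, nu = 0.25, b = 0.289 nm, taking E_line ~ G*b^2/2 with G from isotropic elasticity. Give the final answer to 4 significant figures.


Step 1: G = E / (2*(1+nu))
G = 325 / (2*(1+0.25)) = 130 GPa = 1.3e+11 Pa
Step 2: E_line = G*b^2/2
b = 0.289 nm = 2.89e-10 m
E_line = 0.5 * 1.3e+11 * (2.89e-10)^2 = 5.429e-09 J/m


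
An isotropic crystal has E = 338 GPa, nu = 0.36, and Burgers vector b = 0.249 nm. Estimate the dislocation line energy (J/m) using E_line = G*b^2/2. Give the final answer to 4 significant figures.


Step 1: G = E / (2*(1+nu))
G = 338 / (2*(1+0.36)) = 124.265 GPa = 1.24265e+11 Pa
Step 2: E_line = G*b^2/2
b = 0.249 nm = 2.49e-10 m
E_line = 0.5 * 1.24265e+11 * (2.49e-10)^2 = 3.852e-09 J/m


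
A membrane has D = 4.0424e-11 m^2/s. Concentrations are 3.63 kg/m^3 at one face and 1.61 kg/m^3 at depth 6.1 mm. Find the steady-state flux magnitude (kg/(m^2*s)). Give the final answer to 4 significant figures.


J = -D * (dC/dx) = D * (C1 - C2) / dx
J = 4.0424e-11 * (3.63 - 1.61) / 6.1e-03
J = 1.339e-08 kg/(m^2*s)


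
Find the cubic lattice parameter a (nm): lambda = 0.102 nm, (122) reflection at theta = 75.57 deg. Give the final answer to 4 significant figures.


d = lambda / (2*sin(theta))
d = 0.102 / (2*sin(75.57 deg))
d = 0.0526613 nm
a = d * sqrt(h^2+k^2+l^2) = 0.0526613 * sqrt(9)
a = 0.158 nm


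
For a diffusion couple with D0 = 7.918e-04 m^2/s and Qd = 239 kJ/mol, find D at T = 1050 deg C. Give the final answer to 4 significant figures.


D = D0 * exp(-Qd / (R*T))
T = 1323.15 K
D = 7.918e-04 * exp(-239e3 / (8.314 * 1323.15))
D = 2.905e-13 m^2/s


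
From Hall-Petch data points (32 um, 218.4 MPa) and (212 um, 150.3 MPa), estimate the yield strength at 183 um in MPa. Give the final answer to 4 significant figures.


sigma_y = sigma0 + k / sqrt(d)
1/sqrt(d1) = 1/sqrt(3.2e-05) = 176.777;  1/sqrt(d2) = 68.6803
k = (sigma1 - sigma2) / (1/sqrt(d1) - 1/sqrt(d2)) = (218.4 - 150.3) / (176.777 - 68.6803) = 0.629993 MPa*m^0.5
sigma0 = sigma1 - k/sqrt(d1) = 218.4 - 0.629993*176.777 = 107.032 MPa
sigma_y(d3) = 107.032 + 0.629993 / sqrt(1.83e-04) = 153.6 MPa


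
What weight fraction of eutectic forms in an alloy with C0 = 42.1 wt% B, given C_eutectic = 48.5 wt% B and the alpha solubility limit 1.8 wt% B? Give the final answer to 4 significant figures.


f_primary = (C_e - C0) / (C_e - C_alpha_max)
f_primary = (48.5 - 42.1) / (48.5 - 1.8)
f_primary = 0.137045
f_eutectic = 1 - 0.137045 = 0.863


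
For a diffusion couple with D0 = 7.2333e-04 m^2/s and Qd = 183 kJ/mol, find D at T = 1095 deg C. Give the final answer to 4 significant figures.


D = D0 * exp(-Qd / (R*T))
T = 1368.15 K
D = 7.2333e-04 * exp(-183e3 / (8.314 * 1368.15))
D = 7.453e-11 m^2/s


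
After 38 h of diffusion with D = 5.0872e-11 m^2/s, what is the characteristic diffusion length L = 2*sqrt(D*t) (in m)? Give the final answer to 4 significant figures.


t = 38 hr = 136800 s
Diffusion length = 2*sqrt(D*t)
= 2*sqrt(5.0872e-11 * 136800)
= 5.276e-03 m


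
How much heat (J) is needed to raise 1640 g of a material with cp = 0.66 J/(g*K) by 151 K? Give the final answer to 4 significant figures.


Q = m * cp * dT
Q = 1640 * 0.66 * 151
Q = 163400 J


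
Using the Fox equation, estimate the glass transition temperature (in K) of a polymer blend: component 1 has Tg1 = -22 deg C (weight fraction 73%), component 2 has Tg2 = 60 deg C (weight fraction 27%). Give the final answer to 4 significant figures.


1/Tg = w1/Tg1 + w2/Tg2 (in Kelvin)
Tg1 = 251.15 K, Tg2 = 333.15 K
1/Tg = 0.73/251.15 + 0.27/333.15
Tg = 269 K


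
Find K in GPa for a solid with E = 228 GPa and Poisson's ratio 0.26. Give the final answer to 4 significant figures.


K = E / (3*(1-2*nu))
K = 228 / (3*(1-2*0.26))
K = 158.3 GPa


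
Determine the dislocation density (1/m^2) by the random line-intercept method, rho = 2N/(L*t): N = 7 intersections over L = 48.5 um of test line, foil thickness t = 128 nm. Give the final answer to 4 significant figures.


rho = 2N / (L * t)
L = 48.5 um = 4.85e-05 m, t = 128 nm = 1.28e-07 m
rho = 2 * 7 / (4.85e-05 * 1.28e-07)
rho = 2.255e+12 1/m^2


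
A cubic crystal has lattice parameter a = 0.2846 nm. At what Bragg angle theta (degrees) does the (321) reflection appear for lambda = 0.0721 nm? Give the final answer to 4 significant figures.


d = a / sqrt(h^2+k^2+l^2)
d = 0.2846 / sqrt(14) = 0.0760625 nm
lambda = 2*d*sin(theta)  =>  sin(theta) = lambda / (2*d)
sin(theta) = 0.0721 / (2 * 0.0760625) = 0.473952
theta = 28.29 deg


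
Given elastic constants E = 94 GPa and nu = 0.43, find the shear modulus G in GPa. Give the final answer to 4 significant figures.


G = E / (2*(1+nu))
G = 94 / (2*(1+0.43))
G = 32.87 GPa


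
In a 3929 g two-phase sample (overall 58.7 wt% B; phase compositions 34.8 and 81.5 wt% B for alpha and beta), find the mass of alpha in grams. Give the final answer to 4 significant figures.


f_alpha = (C_beta - C0) / (C_beta - C_alpha)
f_alpha = (81.5 - 58.7) / (81.5 - 34.8) = 0.488223
m_alpha = f_alpha * m_total = 0.488223 * 3929 = 1918 g


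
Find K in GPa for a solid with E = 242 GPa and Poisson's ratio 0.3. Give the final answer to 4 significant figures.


K = E / (3*(1-2*nu))
K = 242 / (3*(1-2*0.3))
K = 201.7 GPa


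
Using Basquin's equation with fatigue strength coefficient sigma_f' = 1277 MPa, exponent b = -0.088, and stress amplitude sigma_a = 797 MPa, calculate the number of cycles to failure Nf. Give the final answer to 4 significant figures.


sigma_a = sigma_f' * (2*Nf)^b
2*Nf = (sigma_a / sigma_f')^(1/b)
2*Nf = (797 / 1277)^(1/-0.088)
2*Nf = 212.083
Nf = 106 cycles


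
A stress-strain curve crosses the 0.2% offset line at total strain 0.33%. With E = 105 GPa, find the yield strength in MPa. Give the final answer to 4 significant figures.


Offset strain = 0.002
Elastic strain at yield = total_strain - offset = 3.3e-03 - 0.002 = 1.3e-03
sigma_y = E * elastic_strain = 105000 * 1.3e-03
sigma_y = 136.5 MPa


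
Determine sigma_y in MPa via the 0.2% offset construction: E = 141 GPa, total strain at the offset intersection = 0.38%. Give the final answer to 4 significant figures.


Offset strain = 0.002
Elastic strain at yield = total_strain - offset = 3.8e-03 - 0.002 = 1.8e-03
sigma_y = E * elastic_strain = 141000 * 1.8e-03
sigma_y = 253.8 MPa


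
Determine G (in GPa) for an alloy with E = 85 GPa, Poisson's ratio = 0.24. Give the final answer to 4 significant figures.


G = E / (2*(1+nu))
G = 85 / (2*(1+0.24))
G = 34.27 GPa


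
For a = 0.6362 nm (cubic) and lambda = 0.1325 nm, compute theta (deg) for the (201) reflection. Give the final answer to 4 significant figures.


d = a / sqrt(h^2+k^2+l^2)
d = 0.6362 / sqrt(5) = 0.284517 nm
lambda = 2*d*sin(theta)  =>  sin(theta) = lambda / (2*d)
sin(theta) = 0.1325 / (2 * 0.284517) = 0.232851
theta = 13.46 deg


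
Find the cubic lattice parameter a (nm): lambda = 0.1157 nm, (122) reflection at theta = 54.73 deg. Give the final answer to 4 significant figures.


d = lambda / (2*sin(theta))
d = 0.1157 / (2*sin(54.73 deg))
d = 0.0708564 nm
a = d * sqrt(h^2+k^2+l^2) = 0.0708564 * sqrt(9)
a = 0.2126 nm


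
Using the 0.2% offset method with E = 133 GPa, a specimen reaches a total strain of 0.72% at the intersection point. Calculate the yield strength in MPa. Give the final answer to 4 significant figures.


Offset strain = 0.002
Elastic strain at yield = total_strain - offset = 7.2e-03 - 0.002 = 5.2e-03
sigma_y = E * elastic_strain = 133000 * 5.2e-03
sigma_y = 691.6 MPa


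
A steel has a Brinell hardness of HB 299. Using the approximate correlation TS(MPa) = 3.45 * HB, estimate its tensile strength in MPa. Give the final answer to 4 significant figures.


TS (MPa) = 3.45 * HB
TS = 3.45 * 299
TS = 1032 MPa


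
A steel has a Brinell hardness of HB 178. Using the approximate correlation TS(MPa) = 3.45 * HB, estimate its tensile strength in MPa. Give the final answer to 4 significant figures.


TS (MPa) = 3.45 * HB
TS = 3.45 * 178
TS = 614.1 MPa


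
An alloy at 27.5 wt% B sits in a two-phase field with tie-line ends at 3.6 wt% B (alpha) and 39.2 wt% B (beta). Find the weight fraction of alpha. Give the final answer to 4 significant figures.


f_alpha = (C_beta - C0) / (C_beta - C_alpha)
f_alpha = (39.2 - 27.5) / (39.2 - 3.6)
f_alpha = 0.3287


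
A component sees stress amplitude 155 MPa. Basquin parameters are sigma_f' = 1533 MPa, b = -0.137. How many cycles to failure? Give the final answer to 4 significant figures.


sigma_a = sigma_f' * (2*Nf)^b
2*Nf = (sigma_a / sigma_f')^(1/b)
2*Nf = (155 / 1533)^(1/-0.137)
2*Nf = 1.83785e+07
Nf = 9.189e+06 cycles


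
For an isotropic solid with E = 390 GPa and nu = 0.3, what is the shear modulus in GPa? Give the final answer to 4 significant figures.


G = E / (2*(1+nu))
G = 390 / (2*(1+0.3))
G = 150 GPa


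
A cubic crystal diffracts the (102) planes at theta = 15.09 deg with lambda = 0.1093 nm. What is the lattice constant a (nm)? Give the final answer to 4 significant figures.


d = lambda / (2*sin(theta))
d = 0.1093 / (2*sin(15.09 deg))
d = 0.209921 nm
a = d * sqrt(h^2+k^2+l^2) = 0.209921 * sqrt(5)
a = 0.4694 nm


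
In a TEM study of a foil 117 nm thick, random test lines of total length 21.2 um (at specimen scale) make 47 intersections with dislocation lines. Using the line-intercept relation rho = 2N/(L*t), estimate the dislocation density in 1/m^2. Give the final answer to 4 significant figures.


rho = 2N / (L * t)
L = 21.2 um = 2.12e-05 m, t = 117 nm = 1.17e-07 m
rho = 2 * 47 / (2.12e-05 * 1.17e-07)
rho = 3.79e+13 1/m^2


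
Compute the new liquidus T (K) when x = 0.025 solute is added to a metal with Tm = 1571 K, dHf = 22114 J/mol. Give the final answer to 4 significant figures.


dT = R*Tm^2*x / dHf
dT = 8.314 * 1571^2 * 0.025 / 22114
dT = 23.1972 K
T_new = 1571 - 23.1972 = 1548 K


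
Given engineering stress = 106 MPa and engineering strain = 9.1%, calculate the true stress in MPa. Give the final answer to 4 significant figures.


sigma_true = sigma_eng * (1 + epsilon_eng)
sigma_true = 106 * (1 + 0.091)
sigma_true = 115.6 MPa


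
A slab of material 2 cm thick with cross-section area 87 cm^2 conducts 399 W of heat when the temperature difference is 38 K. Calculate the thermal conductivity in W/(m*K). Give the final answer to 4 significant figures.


k = Q*L / (A*dT)
L = 0.02 m, A = 8.7e-03 m^2
k = 399 * 0.02 / (8.7e-03 * 38)
k = 24.14 W/(m*K)


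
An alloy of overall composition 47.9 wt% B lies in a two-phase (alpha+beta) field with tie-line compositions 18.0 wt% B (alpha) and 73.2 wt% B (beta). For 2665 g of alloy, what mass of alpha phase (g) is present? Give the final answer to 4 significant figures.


f_alpha = (C_beta - C0) / (C_beta - C_alpha)
f_alpha = (73.2 - 47.9) / (73.2 - 18.0) = 0.458333
m_alpha = f_alpha * m_total = 0.458333 * 2665 = 1221 g


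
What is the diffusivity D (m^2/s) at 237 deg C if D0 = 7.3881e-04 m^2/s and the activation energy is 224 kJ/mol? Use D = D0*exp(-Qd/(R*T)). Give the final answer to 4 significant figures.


D = D0 * exp(-Qd / (R*T))
T = 510.15 K
D = 7.3881e-04 * exp(-224e3 / (8.314 * 510.15))
D = 8.554e-27 m^2/s


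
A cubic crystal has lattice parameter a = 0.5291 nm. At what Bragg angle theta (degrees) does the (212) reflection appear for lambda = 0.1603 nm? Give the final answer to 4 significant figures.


d = a / sqrt(h^2+k^2+l^2)
d = 0.5291 / sqrt(9) = 0.176367 nm
lambda = 2*d*sin(theta)  =>  sin(theta) = lambda / (2*d)
sin(theta) = 0.1603 / (2 * 0.176367) = 0.454451
theta = 27.03 deg


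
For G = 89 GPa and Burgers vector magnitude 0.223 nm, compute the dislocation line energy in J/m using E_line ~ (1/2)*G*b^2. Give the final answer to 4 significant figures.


E = G*b^2/2
b = 0.223 nm = 2.23e-10 m
G = 89 GPa = 8.9e+10 Pa
E = 0.5 * 8.9e+10 * (2.23e-10)^2
E = 2.213e-09 J/m


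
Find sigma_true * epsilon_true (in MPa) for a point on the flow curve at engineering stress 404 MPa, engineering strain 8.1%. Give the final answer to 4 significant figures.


sigma_true = sigma_eng * (1 + epsilon_eng)
sigma_true = 404 * (1 + 0.081) = 436.724 MPa
epsilon_true = ln(1 + epsilon_eng)
epsilon_true = ln(1 + 0.081) = 0.0778865
sigma_true * epsilon_true = 436.724 * 0.0778865 = 34.01 MPa


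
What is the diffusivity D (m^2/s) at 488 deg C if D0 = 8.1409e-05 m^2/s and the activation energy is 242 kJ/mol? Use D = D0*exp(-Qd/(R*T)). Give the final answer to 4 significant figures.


D = D0 * exp(-Qd / (R*T))
T = 761.15 K
D = 8.1409e-05 * exp(-242e3 / (8.314 * 761.15))
D = 2.007e-21 m^2/s


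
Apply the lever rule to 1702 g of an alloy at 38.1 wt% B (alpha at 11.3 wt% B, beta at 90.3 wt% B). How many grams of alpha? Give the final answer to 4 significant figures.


f_alpha = (C_beta - C0) / (C_beta - C_alpha)
f_alpha = (90.3 - 38.1) / (90.3 - 11.3) = 0.660759
m_alpha = f_alpha * m_total = 0.660759 * 1702 = 1125 g


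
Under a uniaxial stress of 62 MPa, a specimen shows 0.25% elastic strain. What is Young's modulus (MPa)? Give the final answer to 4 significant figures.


E = sigma / epsilon
epsilon = 0.25% = 2.5e-03
E = 62 / 2.5e-03
E = 24800 MPa


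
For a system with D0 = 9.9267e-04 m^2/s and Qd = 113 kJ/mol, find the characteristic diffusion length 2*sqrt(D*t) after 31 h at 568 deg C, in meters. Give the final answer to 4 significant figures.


Step 1: D = D0 * exp(-Qd/(R*T))
T = 841.15 K
D = 9.9267e-04 * exp(-113e3 / (8.314 * 841.15)) = 9.53577e-11 m^2/s
Step 2: L = 2*sqrt(D*t)
t = 31 h = 111600 s
L = 2*sqrt(9.53577e-11 * 111600) = 6.524e-03 m


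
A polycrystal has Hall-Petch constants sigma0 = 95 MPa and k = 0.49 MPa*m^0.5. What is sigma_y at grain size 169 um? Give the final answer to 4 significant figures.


sigma_y = sigma0 + k / sqrt(d)
d = 169 um = 1.69e-04 m
sigma_y = 95 + 0.49 / sqrt(1.69e-04)
sigma_y = 132.7 MPa


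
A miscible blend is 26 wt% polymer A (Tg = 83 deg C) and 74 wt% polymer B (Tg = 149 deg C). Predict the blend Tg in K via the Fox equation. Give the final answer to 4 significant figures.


1/Tg = w1/Tg1 + w2/Tg2 (in Kelvin)
Tg1 = 356.15 K, Tg2 = 422.15 K
1/Tg = 0.26/356.15 + 0.74/422.15
Tg = 402.7 K


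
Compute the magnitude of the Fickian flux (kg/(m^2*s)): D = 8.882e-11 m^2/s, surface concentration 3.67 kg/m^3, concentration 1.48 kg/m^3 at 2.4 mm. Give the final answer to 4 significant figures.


J = -D * (dC/dx) = D * (C1 - C2) / dx
J = 8.882e-11 * (3.67 - 1.48) / 2.4e-03
J = 8.105e-08 kg/(m^2*s)


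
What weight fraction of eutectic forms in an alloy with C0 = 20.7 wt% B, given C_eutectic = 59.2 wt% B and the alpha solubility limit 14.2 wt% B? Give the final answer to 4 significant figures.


f_primary = (C_e - C0) / (C_e - C_alpha_max)
f_primary = (59.2 - 20.7) / (59.2 - 14.2)
f_primary = 0.855556
f_eutectic = 1 - 0.855556 = 0.1444


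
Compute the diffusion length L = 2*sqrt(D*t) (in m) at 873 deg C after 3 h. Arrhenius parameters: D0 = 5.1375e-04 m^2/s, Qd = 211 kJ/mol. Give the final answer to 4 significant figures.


Step 1: D = D0 * exp(-Qd/(R*T))
T = 1146.15 K
D = 5.1375e-04 * exp(-211e3 / (8.314 * 1146.15)) = 1.24248e-13 m^2/s
Step 2: L = 2*sqrt(D*t)
t = 3 h = 10800 s
L = 2*sqrt(1.24248e-13 * 10800) = 7.326e-05 m


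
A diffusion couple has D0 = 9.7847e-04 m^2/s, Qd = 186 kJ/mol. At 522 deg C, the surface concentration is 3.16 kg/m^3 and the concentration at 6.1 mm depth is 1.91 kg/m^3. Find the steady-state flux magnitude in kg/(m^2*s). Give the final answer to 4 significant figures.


Step 1: D = D0 * exp(-Qd/(R*T))
T = 522 + 273.15 = 795.15 K
D = 9.7847e-04 * exp(-186e3 / (8.314 * 795.15)) = 5.9085e-16 m^2/s
Step 2: J = D * (C1 - C2) / dx
J = 5.9085e-16 * (3.16 - 1.91) / 6.1e-03
J = 1.211e-13 kg/(m^2*s)


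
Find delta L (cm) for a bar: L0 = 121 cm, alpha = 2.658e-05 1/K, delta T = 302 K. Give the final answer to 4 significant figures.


dL = L0 * alpha * dT
dL = 121 * 2.658e-05 * 302
dL = 0.9713 cm


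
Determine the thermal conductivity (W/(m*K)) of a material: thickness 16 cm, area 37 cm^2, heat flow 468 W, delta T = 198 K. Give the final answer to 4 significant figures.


k = Q*L / (A*dT)
L = 0.16 m, A = 3.7e-03 m^2
k = 468 * 0.16 / (3.7e-03 * 198)
k = 102.2 W/(m*K)


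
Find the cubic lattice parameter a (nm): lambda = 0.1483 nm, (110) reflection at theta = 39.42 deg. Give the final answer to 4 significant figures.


d = lambda / (2*sin(theta))
d = 0.1483 / (2*sin(39.42 deg))
d = 0.116772 nm
a = d * sqrt(h^2+k^2+l^2) = 0.116772 * sqrt(2)
a = 0.1651 nm


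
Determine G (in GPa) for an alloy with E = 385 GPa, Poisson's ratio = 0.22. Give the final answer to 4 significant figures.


G = E / (2*(1+nu))
G = 385 / (2*(1+0.22))
G = 157.8 GPa


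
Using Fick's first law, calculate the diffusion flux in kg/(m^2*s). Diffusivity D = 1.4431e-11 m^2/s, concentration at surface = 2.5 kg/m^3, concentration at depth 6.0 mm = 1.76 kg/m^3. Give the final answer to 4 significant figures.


J = -D * (dC/dx) = D * (C1 - C2) / dx
J = 1.4431e-11 * (2.5 - 1.76) / 6e-03
J = 1.78e-09 kg/(m^2*s)


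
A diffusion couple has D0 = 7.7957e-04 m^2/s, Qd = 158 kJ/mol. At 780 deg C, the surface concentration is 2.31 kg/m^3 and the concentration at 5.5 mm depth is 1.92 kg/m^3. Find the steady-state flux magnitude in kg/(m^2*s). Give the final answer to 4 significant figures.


Step 1: D = D0 * exp(-Qd/(R*T))
T = 780 + 273.15 = 1053.15 K
D = 7.7957e-04 * exp(-158e3 / (8.314 * 1053.15)) = 1.13504e-11 m^2/s
Step 2: J = D * (C1 - C2) / dx
J = 1.13504e-11 * (2.31 - 1.92) / 5.5e-03
J = 8.048e-10 kg/(m^2*s)


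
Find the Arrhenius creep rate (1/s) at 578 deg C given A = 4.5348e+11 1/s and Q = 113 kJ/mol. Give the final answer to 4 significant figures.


rate = A * exp(-Q / (R*T))
T = 578 + 273.15 = 851.15 K
rate = 4.5348e+11 * exp(-113e3 / (8.314 * 851.15))
rate = 52670 1/s


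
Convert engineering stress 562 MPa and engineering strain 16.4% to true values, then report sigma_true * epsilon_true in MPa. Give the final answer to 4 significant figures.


sigma_true = sigma_eng * (1 + epsilon_eng)
sigma_true = 562 * (1 + 0.164) = 654.168 MPa
epsilon_true = ln(1 + epsilon_eng)
epsilon_true = ln(1 + 0.164) = 0.151862
sigma_true * epsilon_true = 654.168 * 0.151862 = 99.34 MPa


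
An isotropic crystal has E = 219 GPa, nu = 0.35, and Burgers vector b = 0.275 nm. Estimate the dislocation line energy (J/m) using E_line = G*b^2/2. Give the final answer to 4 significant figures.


Step 1: G = E / (2*(1+nu))
G = 219 / (2*(1+0.35)) = 81.1111 GPa = 8.11111e+10 Pa
Step 2: E_line = G*b^2/2
b = 0.275 nm = 2.75e-10 m
E_line = 0.5 * 8.11111e+10 * (2.75e-10)^2 = 3.067e-09 J/m


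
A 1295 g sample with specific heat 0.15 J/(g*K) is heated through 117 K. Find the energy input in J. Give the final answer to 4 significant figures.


Q = m * cp * dT
Q = 1295 * 0.15 * 117
Q = 22730 J


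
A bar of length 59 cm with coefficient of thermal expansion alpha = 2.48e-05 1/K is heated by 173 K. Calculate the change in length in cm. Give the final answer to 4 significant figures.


dL = L0 * alpha * dT
dL = 59 * 2.48e-05 * 173
dL = 0.2531 cm


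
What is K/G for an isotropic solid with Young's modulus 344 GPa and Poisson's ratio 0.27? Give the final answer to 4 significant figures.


G = E / (2*(1+nu))
G = 344 / (2*(1+0.27)) = 135.433 GPa
K = E / (3*(1-2*nu))
K = 344 / (3*(1-2*0.27)) = 249.275 GPa
K/G = 249.275 / 135.433 = 1.841


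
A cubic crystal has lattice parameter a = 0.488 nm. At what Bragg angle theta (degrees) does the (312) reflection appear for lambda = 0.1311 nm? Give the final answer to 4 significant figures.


d = a / sqrt(h^2+k^2+l^2)
d = 0.488 / sqrt(14) = 0.130423 nm
lambda = 2*d*sin(theta)  =>  sin(theta) = lambda / (2*d)
sin(theta) = 0.1311 / (2 * 0.130423) = 0.502594
theta = 30.17 deg


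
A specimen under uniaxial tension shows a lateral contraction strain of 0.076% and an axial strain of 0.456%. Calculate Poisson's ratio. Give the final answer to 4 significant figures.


nu = -epsilon_lat / epsilon_axial
Lateral strain is contraction (negative), so using magnitudes:
nu = 0.076 / 0.456
nu = 0.1667


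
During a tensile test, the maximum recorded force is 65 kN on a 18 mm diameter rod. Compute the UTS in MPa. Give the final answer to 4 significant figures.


A0 = pi*(d/2)^2 = pi*(18/2)^2 = 254.469 mm^2
UTS = F_max / A0 = 65*1000 / 254.469
UTS = 255.4 MPa


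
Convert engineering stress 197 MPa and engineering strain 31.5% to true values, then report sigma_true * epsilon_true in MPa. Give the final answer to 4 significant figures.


sigma_true = sigma_eng * (1 + epsilon_eng)
sigma_true = 197 * (1 + 0.315) = 259.055 MPa
epsilon_true = ln(1 + epsilon_eng)
epsilon_true = ln(1 + 0.315) = 0.273837
sigma_true * epsilon_true = 259.055 * 0.273837 = 70.94 MPa


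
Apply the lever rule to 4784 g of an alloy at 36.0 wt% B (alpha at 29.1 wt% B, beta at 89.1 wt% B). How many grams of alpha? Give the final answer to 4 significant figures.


f_alpha = (C_beta - C0) / (C_beta - C_alpha)
f_alpha = (89.1 - 36.0) / (89.1 - 29.1) = 0.885
m_alpha = f_alpha * m_total = 0.885 * 4784 = 4234 g


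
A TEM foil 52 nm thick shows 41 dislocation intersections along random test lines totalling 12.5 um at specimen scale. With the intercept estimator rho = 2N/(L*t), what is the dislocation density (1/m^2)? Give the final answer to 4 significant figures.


rho = 2N / (L * t)
L = 12.5 um = 1.25e-05 m, t = 52 nm = 5.2e-08 m
rho = 2 * 41 / (1.25e-05 * 5.2e-08)
rho = 1.262e+14 1/m^2


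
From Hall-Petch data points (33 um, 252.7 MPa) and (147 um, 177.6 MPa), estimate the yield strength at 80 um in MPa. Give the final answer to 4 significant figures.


sigma_y = sigma0 + k / sqrt(d)
1/sqrt(d1) = 1/sqrt(3.3e-05) = 174.078;  1/sqrt(d2) = 82.4786
k = (sigma1 - sigma2) / (1/sqrt(d1) - 1/sqrt(d2)) = (252.7 - 177.6) / (174.078 - 82.4786) = 0.819878 MPa*m^0.5
sigma0 = sigma1 - k/sqrt(d1) = 252.7 - 0.819878*174.078 = 109.978 MPa
sigma_y(d3) = 109.978 + 0.819878 / sqrt(8e-05) = 201.6 MPa


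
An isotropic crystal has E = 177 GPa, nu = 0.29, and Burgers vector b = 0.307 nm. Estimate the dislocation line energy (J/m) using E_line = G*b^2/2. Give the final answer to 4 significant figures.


Step 1: G = E / (2*(1+nu))
G = 177 / (2*(1+0.29)) = 68.6047 GPa = 6.86047e+10 Pa
Step 2: E_line = G*b^2/2
b = 0.307 nm = 3.07e-10 m
E_line = 0.5 * 6.86047e+10 * (3.07e-10)^2 = 3.233e-09 J/m


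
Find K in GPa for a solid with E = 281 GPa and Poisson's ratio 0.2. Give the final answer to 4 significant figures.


K = E / (3*(1-2*nu))
K = 281 / (3*(1-2*0.2))
K = 156.1 GPa


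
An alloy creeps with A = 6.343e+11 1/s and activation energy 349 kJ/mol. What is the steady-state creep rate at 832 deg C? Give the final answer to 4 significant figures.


rate = A * exp(-Q / (R*T))
T = 832 + 273.15 = 1105.15 K
rate = 6.343e+11 * exp(-349e3 / (8.314 * 1105.15))
rate = 2.024e-05 1/s


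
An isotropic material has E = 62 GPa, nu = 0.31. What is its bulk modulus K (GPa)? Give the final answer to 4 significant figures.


K = E / (3*(1-2*nu))
K = 62 / (3*(1-2*0.31))
K = 54.39 GPa


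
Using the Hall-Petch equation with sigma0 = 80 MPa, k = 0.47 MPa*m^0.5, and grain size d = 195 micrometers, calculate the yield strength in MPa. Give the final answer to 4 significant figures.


sigma_y = sigma0 + k / sqrt(d)
d = 195 um = 1.95e-04 m
sigma_y = 80 + 0.47 / sqrt(1.95e-04)
sigma_y = 113.7 MPa


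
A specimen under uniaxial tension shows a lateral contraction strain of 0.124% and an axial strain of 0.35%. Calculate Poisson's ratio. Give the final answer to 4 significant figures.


nu = -epsilon_lat / epsilon_axial
Lateral strain is contraction (negative), so using magnitudes:
nu = 0.124 / 0.35
nu = 0.3543


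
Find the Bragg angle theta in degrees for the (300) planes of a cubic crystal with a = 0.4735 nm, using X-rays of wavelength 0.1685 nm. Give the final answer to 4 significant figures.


d = a / sqrt(h^2+k^2+l^2)
d = 0.4735 / sqrt(9) = 0.157833 nm
lambda = 2*d*sin(theta)  =>  sin(theta) = lambda / (2*d)
sin(theta) = 0.1685 / (2 * 0.157833) = 0.533791
theta = 32.26 deg


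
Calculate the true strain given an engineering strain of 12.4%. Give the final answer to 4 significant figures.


epsilon_true = ln(1 + epsilon_eng)
epsilon_true = ln(1 + 0.124)
epsilon_true = 0.1169


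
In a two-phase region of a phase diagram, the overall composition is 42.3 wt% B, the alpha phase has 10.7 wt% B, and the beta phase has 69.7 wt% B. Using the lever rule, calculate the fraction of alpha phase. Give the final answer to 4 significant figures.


f_alpha = (C_beta - C0) / (C_beta - C_alpha)
f_alpha = (69.7 - 42.3) / (69.7 - 10.7)
f_alpha = 0.4644


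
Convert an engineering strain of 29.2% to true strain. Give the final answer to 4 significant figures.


epsilon_true = ln(1 + epsilon_eng)
epsilon_true = ln(1 + 0.292)
epsilon_true = 0.2562


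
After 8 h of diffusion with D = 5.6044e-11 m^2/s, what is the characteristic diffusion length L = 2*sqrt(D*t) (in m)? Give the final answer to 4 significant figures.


t = 8 hr = 28800 s
Diffusion length = 2*sqrt(D*t)
= 2*sqrt(5.6044e-11 * 28800)
= 2.541e-03 m


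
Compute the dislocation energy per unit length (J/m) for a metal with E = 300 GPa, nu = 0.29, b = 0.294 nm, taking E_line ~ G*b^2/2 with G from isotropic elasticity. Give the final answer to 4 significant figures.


Step 1: G = E / (2*(1+nu))
G = 300 / (2*(1+0.29)) = 116.279 GPa = 1.16279e+11 Pa
Step 2: E_line = G*b^2/2
b = 0.294 nm = 2.94e-10 m
E_line = 0.5 * 1.16279e+11 * (2.94e-10)^2 = 5.025e-09 J/m


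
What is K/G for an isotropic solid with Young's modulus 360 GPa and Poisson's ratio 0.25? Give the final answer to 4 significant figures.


G = E / (2*(1+nu))
G = 360 / (2*(1+0.25)) = 144 GPa
K = E / (3*(1-2*nu))
K = 360 / (3*(1-2*0.25)) = 240 GPa
K/G = 240 / 144 = 1.667


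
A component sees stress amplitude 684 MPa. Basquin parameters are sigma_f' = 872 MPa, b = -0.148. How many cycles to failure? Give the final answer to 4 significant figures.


sigma_a = sigma_f' * (2*Nf)^b
2*Nf = (sigma_a / sigma_f')^(1/b)
2*Nf = (684 / 872)^(1/-0.148)
2*Nf = 5.15905
Nf = 2.58 cycles


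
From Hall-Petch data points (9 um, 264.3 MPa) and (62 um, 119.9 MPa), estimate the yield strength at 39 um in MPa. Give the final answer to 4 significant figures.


sigma_y = sigma0 + k / sqrt(d)
1/sqrt(d1) = 1/sqrt(9e-06) = 333.333;  1/sqrt(d2) = 127
k = (sigma1 - sigma2) / (1/sqrt(d1) - 1/sqrt(d2)) = (264.3 - 119.9) / (333.333 - 127) = 0.699839 MPa*m^0.5
sigma0 = sigma1 - k/sqrt(d1) = 264.3 - 0.699839*333.333 = 31.0204 MPa
sigma_y(d3) = 31.0204 + 0.699839 / sqrt(3.9e-05) = 143.1 MPa


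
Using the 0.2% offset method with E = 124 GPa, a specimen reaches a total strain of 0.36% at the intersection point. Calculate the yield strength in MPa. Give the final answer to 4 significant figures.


Offset strain = 0.002
Elastic strain at yield = total_strain - offset = 3.6e-03 - 0.002 = 1.6e-03
sigma_y = E * elastic_strain = 124000 * 1.6e-03
sigma_y = 198.4 MPa


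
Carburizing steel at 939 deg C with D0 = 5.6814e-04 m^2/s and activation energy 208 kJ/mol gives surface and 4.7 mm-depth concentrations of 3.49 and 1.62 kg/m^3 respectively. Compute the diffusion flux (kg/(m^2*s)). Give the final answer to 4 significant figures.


Step 1: D = D0 * exp(-Qd/(R*T))
T = 939 + 273.15 = 1212.15 K
D = 5.6814e-04 * exp(-208e3 / (8.314 * 1212.15)) = 6.17846e-13 m^2/s
Step 2: J = D * (C1 - C2) / dx
J = 6.17846e-13 * (3.49 - 1.62) / 4.7e-03
J = 2.458e-10 kg/(m^2*s)


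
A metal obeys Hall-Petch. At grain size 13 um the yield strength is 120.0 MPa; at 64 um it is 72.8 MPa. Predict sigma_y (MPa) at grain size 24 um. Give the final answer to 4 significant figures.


sigma_y = sigma0 + k / sqrt(d)
1/sqrt(d1) = 1/sqrt(1.3e-05) = 277.35;  1/sqrt(d2) = 125
k = (sigma1 - sigma2) / (1/sqrt(d1) - 1/sqrt(d2)) = (120.0 - 72.8) / (277.35 - 125) = 0.309813 MPa*m^0.5
sigma0 = sigma1 - k/sqrt(d1) = 120.0 - 0.309813*277.35 = 34.0734 MPa
sigma_y(d3) = 34.0734 + 0.309813 / sqrt(2.4e-05) = 97.31 MPa


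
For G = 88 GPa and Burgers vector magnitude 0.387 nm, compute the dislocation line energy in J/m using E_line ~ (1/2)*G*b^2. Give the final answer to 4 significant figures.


E = G*b^2/2
b = 0.387 nm = 3.87e-10 m
G = 88 GPa = 8.8e+10 Pa
E = 0.5 * 8.8e+10 * (3.87e-10)^2
E = 6.59e-09 J/m


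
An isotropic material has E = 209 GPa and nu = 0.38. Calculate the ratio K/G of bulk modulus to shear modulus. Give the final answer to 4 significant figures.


G = E / (2*(1+nu))
G = 209 / (2*(1+0.38)) = 75.7246 GPa
K = E / (3*(1-2*nu))
K = 209 / (3*(1-2*0.38)) = 290.278 GPa
K/G = 290.278 / 75.7246 = 3.833


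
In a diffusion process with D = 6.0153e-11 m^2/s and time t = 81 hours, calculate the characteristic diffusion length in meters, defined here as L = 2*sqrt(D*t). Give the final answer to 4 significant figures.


t = 81 hr = 291600 s
Diffusion length = 2*sqrt(D*t)
= 2*sqrt(6.0153e-11 * 291600)
= 8.376e-03 m


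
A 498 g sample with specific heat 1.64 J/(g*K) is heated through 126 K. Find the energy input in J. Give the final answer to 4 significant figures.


Q = m * cp * dT
Q = 498 * 1.64 * 126
Q = 102900 J


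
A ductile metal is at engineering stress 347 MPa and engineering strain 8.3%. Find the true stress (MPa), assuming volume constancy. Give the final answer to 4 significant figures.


sigma_true = sigma_eng * (1 + epsilon_eng)
sigma_true = 347 * (1 + 0.083)
sigma_true = 375.8 MPa


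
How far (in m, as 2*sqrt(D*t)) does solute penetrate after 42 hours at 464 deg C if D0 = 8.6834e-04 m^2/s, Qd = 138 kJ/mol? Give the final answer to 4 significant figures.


Step 1: D = D0 * exp(-Qd/(R*T))
T = 737.15 K
D = 8.6834e-04 * exp(-138e3 / (8.314 * 737.15)) = 1.44418e-13 m^2/s
Step 2: L = 2*sqrt(D*t)
t = 42 h = 151200 s
L = 2*sqrt(1.44418e-13 * 151200) = 2.955e-04 m


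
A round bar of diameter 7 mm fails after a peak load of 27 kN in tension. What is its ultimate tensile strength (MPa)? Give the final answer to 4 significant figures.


A0 = pi*(d/2)^2 = pi*(7/2)^2 = 38.4845 mm^2
UTS = F_max / A0 = 27*1000 / 38.4845
UTS = 701.6 MPa


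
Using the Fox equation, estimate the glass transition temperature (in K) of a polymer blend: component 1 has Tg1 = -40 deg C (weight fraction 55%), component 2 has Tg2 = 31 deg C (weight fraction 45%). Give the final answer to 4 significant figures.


1/Tg = w1/Tg1 + w2/Tg2 (in Kelvin)
Tg1 = 233.15 K, Tg2 = 304.15 K
1/Tg = 0.55/233.15 + 0.45/304.15
Tg = 260.5 K


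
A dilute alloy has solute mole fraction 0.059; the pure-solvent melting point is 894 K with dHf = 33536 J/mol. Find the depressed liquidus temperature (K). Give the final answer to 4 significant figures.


dT = R*Tm^2*x / dHf
dT = 8.314 * 894^2 * 0.059 / 33536
dT = 11.6903 K
T_new = 894 - 11.6903 = 882.3 K


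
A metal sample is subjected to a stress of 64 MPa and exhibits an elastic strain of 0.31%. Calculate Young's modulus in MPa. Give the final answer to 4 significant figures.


E = sigma / epsilon
epsilon = 0.31% = 3.1e-03
E = 64 / 3.1e-03
E = 20650 MPa
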